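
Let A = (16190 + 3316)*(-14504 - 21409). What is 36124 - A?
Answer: 700555102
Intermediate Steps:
A = -700518978 (A = 19506*(-35913) = -700518978)
36124 - A = 36124 - 1*(-700518978) = 36124 + 700518978 = 700555102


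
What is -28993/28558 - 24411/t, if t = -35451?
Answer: -110233835/337469886 ≈ -0.32665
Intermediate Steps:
-28993/28558 - 24411/t = -28993/28558 - 24411/(-35451) = -28993*1/28558 - 24411*(-1/35451) = -28993/28558 + 8137/11817 = -110233835/337469886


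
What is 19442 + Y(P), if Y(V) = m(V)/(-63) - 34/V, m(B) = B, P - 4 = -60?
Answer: 4899761/252 ≈ 19444.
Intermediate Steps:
P = -56 (P = 4 - 60 = -56)
Y(V) = -34/V - V/63 (Y(V) = V/(-63) - 34/V = V*(-1/63) - 34/V = -V/63 - 34/V = -34/V - V/63)
19442 + Y(P) = 19442 + (-34/(-56) - 1/63*(-56)) = 19442 + (-34*(-1/56) + 8/9) = 19442 + (17/28 + 8/9) = 19442 + 377/252 = 4899761/252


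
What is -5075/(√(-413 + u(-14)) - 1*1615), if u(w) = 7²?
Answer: 8196125/2608589 + 10150*I*√91/2608589 ≈ 3.142 + 0.037118*I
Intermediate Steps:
u(w) = 49
-5075/(√(-413 + u(-14)) - 1*1615) = -5075/(√(-413 + 49) - 1*1615) = -5075/(√(-364) - 1615) = -5075/(2*I*√91 - 1615) = -5075/(-1615 + 2*I*√91)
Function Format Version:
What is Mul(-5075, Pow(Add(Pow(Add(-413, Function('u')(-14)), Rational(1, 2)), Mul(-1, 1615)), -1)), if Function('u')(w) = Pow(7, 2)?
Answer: Add(Rational(8196125, 2608589), Mul(Rational(10150, 2608589), I, Pow(91, Rational(1, 2)))) ≈ Add(3.1420, Mul(0.037118, I))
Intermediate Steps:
Function('u')(w) = 49
Mul(-5075, Pow(Add(Pow(Add(-413, Function('u')(-14)), Rational(1, 2)), Mul(-1, 1615)), -1)) = Mul(-5075, Pow(Add(Pow(Add(-413, 49), Rational(1, 2)), Mul(-1, 1615)), -1)) = Mul(-5075, Pow(Add(Pow(-364, Rational(1, 2)), -1615), -1)) = Mul(-5075, Pow(Add(Mul(2, I, Pow(91, Rational(1, 2))), -1615), -1)) = Mul(-5075, Pow(Add(-1615, Mul(2, I, Pow(91, Rational(1, 2)))), -1))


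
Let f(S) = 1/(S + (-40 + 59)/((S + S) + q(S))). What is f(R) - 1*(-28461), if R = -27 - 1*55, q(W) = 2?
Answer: 378616521/13303 ≈ 28461.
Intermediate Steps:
R = -82 (R = -27 - 55 = -82)
f(S) = 1/(S + 19/(2 + 2*S)) (f(S) = 1/(S + (-40 + 59)/((S + S) + 2)) = 1/(S + 19/(2*S + 2)) = 1/(S + 19/(2 + 2*S)))
f(R) - 1*(-28461) = 2*(1 - 82)/(19 + 2*(-82) + 2*(-82)²) - 1*(-28461) = 2*(-81)/(19 - 164 + 2*6724) + 28461 = 2*(-81)/(19 - 164 + 13448) + 28461 = 2*(-81)/13303 + 28461 = 2*(1/13303)*(-81) + 28461 = -162/13303 + 28461 = 378616521/13303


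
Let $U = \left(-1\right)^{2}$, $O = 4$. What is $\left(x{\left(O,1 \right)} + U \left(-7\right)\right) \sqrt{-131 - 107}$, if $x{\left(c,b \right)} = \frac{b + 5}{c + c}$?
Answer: $- \frac{25 i \sqrt{238}}{4} \approx - 96.42 i$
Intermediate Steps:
$U = 1$
$x{\left(c,b \right)} = \frac{5 + b}{2 c}$
$\left(x{\left(O,1 \right)} + U \left(-7\right)\right) \sqrt{-131 - 107} = \left(\frac{5 + 1}{2 \cdot 4} + 1 \left(-7\right)\right) \sqrt{-131 - 107} = \left(\frac{1}{2} \cdot \frac{1}{4} \cdot 6 - 7\right) \sqrt{-238} = \left(\frac{3}{4} - 7\right) i \sqrt{238} = - \frac{25 i \sqrt{238}}{4}$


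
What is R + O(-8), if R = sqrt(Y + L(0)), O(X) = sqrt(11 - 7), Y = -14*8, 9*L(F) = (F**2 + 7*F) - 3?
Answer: 2 + I*sqrt(1011)/3 ≈ 2.0 + 10.599*I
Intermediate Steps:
L(F) = -1/3 + F**2/9 + 7*F/9 (L(F) = ((F**2 + 7*F) - 3)/9 = (-3 + F**2 + 7*F)/9 = -1/3 + F**2/9 + 7*F/9)
Y = -112
O(X) = 2 (O(X) = sqrt(4) = 2)
R = I*sqrt(1011)/3 (R = sqrt(-112 + (-1/3 + (1/9)*0**2 + (7/9)*0)) = sqrt(-112 + (-1/3 + (1/9)*0 + 0)) = sqrt(-112 + (-1/3 + 0 + 0)) = sqrt(-112 - 1/3) = sqrt(-337/3) = I*sqrt(1011)/3 ≈ 10.599*I)
R + O(-8) = I*sqrt(1011)/3 + 2 = 2 + I*sqrt(1011)/3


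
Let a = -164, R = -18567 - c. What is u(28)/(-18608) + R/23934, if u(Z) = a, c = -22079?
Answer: 8659559/55670484 ≈ 0.15555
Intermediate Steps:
R = 3512 (R = -18567 - 1*(-22079) = -18567 + 22079 = 3512)
u(Z) = -164
u(28)/(-18608) + R/23934 = -164/(-18608) + 3512/23934 = -164*(-1/18608) + 3512*(1/23934) = 41/4652 + 1756/11967 = 8659559/55670484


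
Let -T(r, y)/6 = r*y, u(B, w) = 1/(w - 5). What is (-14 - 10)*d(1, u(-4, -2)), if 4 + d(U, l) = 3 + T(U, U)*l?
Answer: 24/7 ≈ 3.4286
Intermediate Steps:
u(B, w) = 1/(-5 + w)
T(r, y) = -6*r*y
d(U, l) = -1 - 6*l*U**2 (d(U, l) = -4 + (3 + (-6*U*U)*l) = -4 + (3 + (-6*U**2)*l) = -4 + (3 - 6*l*U**2) = -1 - 6*l*U**2)
(-14 - 10)*d(1, u(-4, -2)) = (-14 - 10)*(-1 - 6*1**2/(-5 - 2)) = -24*(-1 - 6*1/(-7)) = -24*(-1 - 6*(-1/7)*1) = -24*(-1 + 6/7) = -24*(-1/7) = 24/7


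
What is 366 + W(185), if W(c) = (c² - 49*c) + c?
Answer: 25711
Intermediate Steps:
W(c) = c² - 48*c
366 + W(185) = 366 + 185*(-48 + 185) = 366 + 185*137 = 366 + 25345 = 25711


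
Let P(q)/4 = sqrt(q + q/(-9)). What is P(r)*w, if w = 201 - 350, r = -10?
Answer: -2384*I*sqrt(5)/3 ≈ -1776.9*I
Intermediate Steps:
P(q) = 8*sqrt(2)*sqrt(q)/3 (P(q) = 4*sqrt(q + q/(-9)) = 4*sqrt(q + q*(-1/9)) = 4*sqrt(q - q/9) = 4*sqrt(8*q/9) = 4*(2*sqrt(2)*sqrt(q)/3) = 8*sqrt(2)*sqrt(q)/3)
w = -149
P(r)*w = (8*sqrt(2)*sqrt(-10)/3)*(-149) = (8*sqrt(2)*(I*sqrt(10))/3)*(-149) = (16*I*sqrt(5)/3)*(-149) = -2384*I*sqrt(5)/3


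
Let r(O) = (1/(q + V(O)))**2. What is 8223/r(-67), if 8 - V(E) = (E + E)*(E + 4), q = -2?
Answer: 585198807408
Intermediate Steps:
V(E) = 8 - 2*E*(4 + E) (V(E) = 8 - (E + E)*(E + 4) = 8 - 2*E*(4 + E))
r(O) = (6 - 8*O - 2*O**2)**(-2) (r(O) = (1/(-2 + (8 - 8*O - 2*O**2)))**2 = (1/(6 - 8*O - 2*O**2))**2 = (6 - 8*O - 2*O**2)**(-2))
8223/r(-67) = 8223/((1/(4*(-3 + (-67)**2 + 4*(-67))**2))) = 8223/((1/(4*(-3 + 4489 - 268)**2))) = 8223/(((1/4)/4218**2)) = 8223/(((1/4)*(1/17791524))) = 8223/(1/71166096) = 8223*71166096 = 585198807408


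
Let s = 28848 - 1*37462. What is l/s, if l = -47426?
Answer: 23713/4307 ≈ 5.5057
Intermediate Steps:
s = -8614 (s = 28848 - 37462 = -8614)
l/s = -47426/(-8614) = -47426*(-1/8614) = 23713/4307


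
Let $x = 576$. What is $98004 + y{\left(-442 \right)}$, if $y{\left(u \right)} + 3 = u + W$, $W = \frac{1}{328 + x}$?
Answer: $\frac{88193337}{904} \approx 97559.0$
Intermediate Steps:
$W = \frac{1}{904}$ ($W = \frac{1}{328 + 576} = \frac{1}{904} \approx 0.0011062$)
$y{\left(u \right)} = - \frac{2711}{904} + u$ ($y{\left(u \right)} = -3 + \left(u + \frac{1}{904}\right) = -3 + \left(\frac{1}{904} + u\right) = - \frac{2711}{904} + u$)
$98004 + y{\left(-442 \right)} = 98004 - \frac{402279}{904} = \frac{88193337}{904}$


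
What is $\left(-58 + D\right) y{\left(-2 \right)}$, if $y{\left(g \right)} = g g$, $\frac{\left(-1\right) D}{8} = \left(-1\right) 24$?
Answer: $536$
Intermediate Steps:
$D = 192$ ($D = - 8 \left(\left(-1\right) 24\right) = \left(-8\right) \left(-24\right) = 192$)
$y{\left(g \right)} = g^{2}$
$\left(-58 + D\right) y{\left(-2 \right)} = \left(-58 + 192\right) \left(-2\right)^{2} = 134 \cdot 4 = 536$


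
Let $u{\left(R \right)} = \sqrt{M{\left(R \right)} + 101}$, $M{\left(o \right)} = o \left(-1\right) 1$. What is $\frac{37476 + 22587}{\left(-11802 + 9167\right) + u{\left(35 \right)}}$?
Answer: $- \frac{158266005}{6943159} - \frac{60063 \sqrt{66}}{6943159} \approx -22.865$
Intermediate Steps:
$M{\left(o \right)} = - o$ ($M{\left(o \right)} = - o 1 = - o$)
$u{\left(R \right)} = \sqrt{101 - R}$ ($u{\left(R \right)} = \sqrt{- R + 101} = \sqrt{101 - R}$)
$\frac{37476 + 22587}{\left(-11802 + 9167\right) + u{\left(35 \right)}} = \frac{37476 + 22587}{\left(-11802 + 9167\right) + \sqrt{101 - 35}} = \frac{60063}{-2635 + \sqrt{101 - 35}} = \frac{60063}{-2635 + \sqrt{66}}$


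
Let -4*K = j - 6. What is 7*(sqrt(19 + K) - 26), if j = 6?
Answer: -182 + 7*sqrt(19) ≈ -151.49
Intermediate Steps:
K = 0 (K = -(6 - 6)/4 = -1/4*0 = 0)
7*(sqrt(19 + K) - 26) = 7*(sqrt(19 + 0) - 26) = 7*(sqrt(19) - 26) = 7*(-26 + sqrt(19)) = -182 + 7*sqrt(19)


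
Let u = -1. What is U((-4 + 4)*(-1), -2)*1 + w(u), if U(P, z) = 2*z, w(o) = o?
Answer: -5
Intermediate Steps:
U((-4 + 4)*(-1), -2)*1 + w(u) = (2*(-2))*1 - 1 = -4*1 - 1 = -4 - 1 = -5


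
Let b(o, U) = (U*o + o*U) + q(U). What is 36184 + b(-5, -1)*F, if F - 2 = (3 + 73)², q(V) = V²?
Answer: 99742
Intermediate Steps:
b(o, U) = U² + 2*U*o (b(o, U) = (U*o + o*U) + U² = (U*o + U*o) + U² = 2*U*o + U² = U² + 2*U*o)
F = 5778 (F = 2 + (3 + 73)² = 2 + 76² = 2 + 5776 = 5778)
36184 + b(-5, -1)*F = 36184 - (-1 + 2*(-5))*5778 = 36184 - (-1 - 10)*5778 = 36184 - 1*(-11)*5778 = 36184 + 11*5778 = 36184 + 63558 = 99742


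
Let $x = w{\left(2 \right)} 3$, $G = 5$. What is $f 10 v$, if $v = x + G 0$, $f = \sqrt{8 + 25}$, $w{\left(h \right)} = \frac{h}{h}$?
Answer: $30 \sqrt{33} \approx 172.34$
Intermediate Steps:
$w{\left(h \right)} = 1$
$x = 3$ ($x = 1 \cdot 3 = 3$)
$f = \sqrt{33} \approx 5.7446$
$v = 3$ ($v = 3 + 5 \cdot 0 = 3 + 0 = 3$)
$f 10 v = \sqrt{33} \cdot 10 \cdot 3 = 10 \sqrt{33} \cdot 3 = 30 \sqrt{33}$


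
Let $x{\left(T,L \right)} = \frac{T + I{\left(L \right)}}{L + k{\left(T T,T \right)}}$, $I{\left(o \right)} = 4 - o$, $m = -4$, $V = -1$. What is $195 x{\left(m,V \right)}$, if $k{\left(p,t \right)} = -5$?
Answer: $- \frac{65}{2} \approx -32.5$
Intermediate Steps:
$x{\left(T,L \right)} = \frac{4 + T - L}{-5 + L}$ ($x{\left(T,L \right)} = \frac{T - \left(-4 + L\right)}{L - 5} = \frac{4 + T - L}{-5 + L}$)
$195 x{\left(m,V \right)} = 195 \frac{4 - 4 - -1}{-5 - 1} = 195 \frac{4 - 4 + 1}{-6} = 195 \left(\left(- \frac{1}{6}\right) 1\right) = 195 \left(- \frac{1}{6}\right) = - \frac{65}{2}$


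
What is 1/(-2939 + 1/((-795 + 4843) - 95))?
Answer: -3953/11617866 ≈ -0.00034025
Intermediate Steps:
1/(-2939 + 1/((-795 + 4843) - 95)) = 1/(-2939 + 1/(4048 - 95)) = 1/(-2939 + 1/3953) = 1/(-11617866/3953) = -3953/11617866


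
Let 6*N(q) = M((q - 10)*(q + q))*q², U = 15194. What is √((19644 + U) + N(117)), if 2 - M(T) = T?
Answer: 202*I*√1399 ≈ 7555.4*I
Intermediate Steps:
M(T) = 2 - T
N(q) = q²*(2 - 2*q*(-10 + q))/6 (N(q) = ((2 - (q - 10)*(q + q))*q²)/6 = ((2 - (-10 + q)*2*q)*q²)/6 = ((2 - 2*q*(-10 + q))*q²)/6 = (q²*(2 - 2*q*(-10 + q)))/6 = q²*(2 - 2*q*(-10 + q))/6)
√((19644 + U) + N(117)) = √((19644 + 15194) + (⅓)*117²*(1 - 1*117*(-10 + 117))) = √(34838 + (⅓)*13689*(1 - 1*117*107)) = √(34838 + (⅓)*13689*(1 - 12519)) = √(34838 + (⅓)*13689*(-12518)) = √(34838 - 57119634) = √(-57084796) = 202*I*√1399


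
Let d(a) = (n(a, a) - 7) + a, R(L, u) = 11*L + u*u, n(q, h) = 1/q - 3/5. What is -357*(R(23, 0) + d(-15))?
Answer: -82229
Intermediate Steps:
n(q, h) = -⅗ + 1/q (n(q, h) = 1/q - 3*⅕ = 1/q - ⅗ = -⅗ + 1/q)
R(L, u) = u² + 11*L (R(L, u) = 11*L + u² = u² + 11*L)
d(a) = -38/5 + a + 1/a (d(a) = ((-⅗ + 1/a) - 7) + a = (-38/5 + 1/a) + a = -38/5 + a + 1/a)
-357*(R(23, 0) + d(-15)) = -357*((0² + 11*23) + (-38/5 - 15 + 1/(-15))) = -357*((0 + 253) + (-38/5 - 15 - 1/15)) = -357*(253 - 68/3) = -357*691/3 = -82229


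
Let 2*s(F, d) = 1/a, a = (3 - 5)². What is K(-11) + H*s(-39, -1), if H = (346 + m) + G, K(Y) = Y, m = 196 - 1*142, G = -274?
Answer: 19/4 ≈ 4.7500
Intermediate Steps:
m = 54 (m = 196 - 142 = 54)
a = 4 (a = (-2)² = 4)
s(F, d) = ⅛ (s(F, d) = (½)/4 = (½)*(¼) = ⅛)
H = 126 (H = (346 + 54) - 274 = 400 - 274 = 126)
K(-11) + H*s(-39, -1) = -11 + 126*(⅛) = -11 + 63/4 = 19/4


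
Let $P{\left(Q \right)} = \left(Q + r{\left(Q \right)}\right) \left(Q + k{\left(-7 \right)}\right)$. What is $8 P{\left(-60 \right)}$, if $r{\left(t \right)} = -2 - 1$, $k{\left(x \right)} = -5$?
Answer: $32760$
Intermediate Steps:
$r{\left(t \right)} = -3$ ($r{\left(t \right)} = -2 - 1 = -3$)
$P{\left(Q \right)} = \left(-5 + Q\right) \left(-3 + Q\right)$ ($P{\left(Q \right)} = \left(Q - 3\right) \left(Q - 5\right) = \left(-3 + Q\right) \left(-5 + Q\right) = \left(-5 + Q\right) \left(-3 + Q\right)$)
$8 P{\left(-60 \right)} = 8 \left(15 + \left(-60\right)^{2} - -480\right) = 8 \left(15 + 3600 + 480\right) = 8 \cdot 4095 = 32760$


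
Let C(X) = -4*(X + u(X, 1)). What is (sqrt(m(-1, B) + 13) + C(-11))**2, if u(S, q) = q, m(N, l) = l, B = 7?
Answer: 1620 + 160*sqrt(5) ≈ 1977.8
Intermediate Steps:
C(X) = -4 - 4*X (C(X) = -4*(X + 1) = -4*(1 + X) = -4 - 4*X)
(sqrt(m(-1, B) + 13) + C(-11))**2 = (sqrt(7 + 13) + (-4 - 4*(-11)))**2 = (sqrt(20) + (-4 + 44))**2 = (2*sqrt(5) + 40)**2 = (40 + 2*sqrt(5))**2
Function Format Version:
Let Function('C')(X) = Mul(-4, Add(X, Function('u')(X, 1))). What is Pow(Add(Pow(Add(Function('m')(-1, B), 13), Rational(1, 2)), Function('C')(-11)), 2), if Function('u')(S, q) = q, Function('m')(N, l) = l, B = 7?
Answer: Add(1620, Mul(160, Pow(5, Rational(1, 2)))) ≈ 1977.8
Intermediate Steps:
Function('C')(X) = Add(-4, Mul(-4, X)) (Function('C')(X) = Mul(-4, Add(X, 1)) = Mul(-4, Add(1, X)) = Add(-4, Mul(-4, X)))
Pow(Add(Pow(Add(Function('m')(-1, B), 13), Rational(1, 2)), Function('C')(-11)), 2) = Pow(Add(Pow(Add(7, 13), Rational(1, 2)), Add(-4, Mul(-4, -11))), 2) = Pow(Add(Pow(20, Rational(1, 2)), Add(-4, 44)), 2) = Pow(Add(Mul(2, Pow(5, Rational(1, 2))), 40), 2) = Pow(Add(40, Mul(2, Pow(5, Rational(1, 2)))), 2)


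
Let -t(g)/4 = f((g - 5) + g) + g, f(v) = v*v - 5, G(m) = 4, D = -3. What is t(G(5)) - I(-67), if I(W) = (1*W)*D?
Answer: -233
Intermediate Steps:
I(W) = -3*W (I(W) = (1*W)*(-3) = W*(-3) = -3*W)
f(v) = -5 + v² (f(v) = v² - 5 = -5 + v²)
t(g) = 20 - 4*g - 4*(-5 + 2*g)² (t(g) = -4*((-5 + ((g - 5) + g)²) + g) = -4*((-5 + ((-5 + g) + g)²) + g) = -4*((-5 + (-5 + 2*g)²) + g) = -4*(-5 + g + (-5 + 2*g)²) = 20 - 4*g - 4*(-5 + 2*g)²)
t(G(5)) - I(-67) = (-80 - 16*4² + 76*4) - (-3)*(-67) = (-80 - 16*16 + 304) - 1*201 = (-80 - 256 + 304) - 201 = -32 - 201 = -233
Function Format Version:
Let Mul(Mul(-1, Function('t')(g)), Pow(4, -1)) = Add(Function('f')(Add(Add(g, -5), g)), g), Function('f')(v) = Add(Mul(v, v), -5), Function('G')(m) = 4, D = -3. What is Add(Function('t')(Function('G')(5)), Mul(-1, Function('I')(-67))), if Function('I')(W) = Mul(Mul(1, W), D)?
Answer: -233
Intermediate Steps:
Function('I')(W) = Mul(-3, W) (Function('I')(W) = Mul(Mul(1, W), -3) = Mul(W, -3) = Mul(-3, W))
Function('f')(v) = Add(-5, Pow(v, 2)) (Function('f')(v) = Add(Pow(v, 2), -5) = Add(-5, Pow(v, 2)))
Function('t')(g) = Add(20, Mul(-4, g), Mul(-4, Pow(Add(-5, Mul(2, g)), 2))) (Function('t')(g) = Mul(-4, Add(Add(-5, Pow(Add(Add(g, -5), g), 2)), g)) = Mul(-4, Add(Add(-5, Pow(Add(Add(-5, g), g), 2)), g)) = Mul(-4, Add(Add(-5, Pow(Add(-5, Mul(2, g)), 2)), g)) = Mul(-4, Add(-5, g, Pow(Add(-5, Mul(2, g)), 2))) = Add(20, Mul(-4, g), Mul(-4, Pow(Add(-5, Mul(2, g)), 2))))
Add(Function('t')(Function('G')(5)), Mul(-1, Function('I')(-67))) = Add(Add(-80, Mul(-16, Pow(4, 2)), Mul(76, 4)), Mul(-1, Mul(-3, -67))) = Add(Add(-80, Mul(-16, 16), 304), Mul(-1, 201)) = Add(Add(-80, -256, 304), -201) = Add(-32, -201) = -233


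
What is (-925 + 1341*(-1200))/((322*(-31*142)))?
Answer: 1610125/1417444 ≈ 1.1359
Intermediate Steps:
(-925 + 1341*(-1200))/((322*(-31*142))) = (-925 - 1609200)/((322*(-4402))) = -1610125/(-1417444) = -1610125*(-1/1417444) = 1610125/1417444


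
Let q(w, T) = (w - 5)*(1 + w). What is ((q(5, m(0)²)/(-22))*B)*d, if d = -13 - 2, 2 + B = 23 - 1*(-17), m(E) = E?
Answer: 0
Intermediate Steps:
B = 38 (B = -2 + (23 - 1*(-17)) = -2 + (23 + 17) = -2 + 40 = 38)
d = -15
q(w, T) = (1 + w)*(-5 + w) (q(w, T) = (-5 + w)*(1 + w) = (1 + w)*(-5 + w))
((q(5, m(0)²)/(-22))*B)*d = (((-5 + 5² - 4*5)/(-22))*38)*(-15) = (((-5 + 25 - 20)*(-1/22))*38)*(-15) = ((0*(-1/22))*38)*(-15) = (0*38)*(-15) = 0*(-15) = 0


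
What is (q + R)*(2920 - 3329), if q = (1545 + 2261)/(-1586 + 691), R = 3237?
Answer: -1183363381/895 ≈ -1.3222e+6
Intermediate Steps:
q = -3806/895 (q = 3806/(-895) = 3806*(-1/895) = -3806/895 ≈ -4.2525)
(q + R)*(2920 - 3329) = (-3806/895 + 3237)*(2920 - 3329) = (2893309/895)*(-409) = -1183363381/895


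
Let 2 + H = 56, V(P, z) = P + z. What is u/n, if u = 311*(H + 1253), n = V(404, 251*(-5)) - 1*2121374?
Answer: -406477/2122225 ≈ -0.19153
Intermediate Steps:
H = 54 (H = -2 + 56 = 54)
n = -2122225 (n = (404 + 251*(-5)) - 1*2121374 = (404 - 1255) - 2121374 = -851 - 2121374 = -2122225)
u = 406477 (u = 311*(54 + 1253) = 311*1307 = 406477)
u/n = 406477/(-2122225) = 406477*(-1/2122225) = -406477/2122225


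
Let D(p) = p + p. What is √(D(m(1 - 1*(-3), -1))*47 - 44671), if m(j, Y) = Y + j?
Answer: I*√44389 ≈ 210.69*I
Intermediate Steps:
D(p) = 2*p
√(D(m(1 - 1*(-3), -1))*47 - 44671) = √((2*(-1 + (1 - 1*(-3))))*47 - 44671) = √((2*(-1 + (1 + 3)))*47 - 44671) = √((2*(-1 + 4))*47 - 44671) = √((2*3)*47 - 44671) = √(6*47 - 44671) = √(282 - 44671) = √(-44389) = I*√44389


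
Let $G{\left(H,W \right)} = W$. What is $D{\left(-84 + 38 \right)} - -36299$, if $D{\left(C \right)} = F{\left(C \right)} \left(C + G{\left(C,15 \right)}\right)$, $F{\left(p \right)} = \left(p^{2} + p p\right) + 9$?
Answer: $-95172$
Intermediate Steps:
$F{\left(p \right)} = 9 + 2 p^{2}$ ($F{\left(p \right)} = \left(p^{2} + p^{2}\right) + 9 = 2 p^{2} + 9 = 9 + 2 p^{2}$)
$D{\left(C \right)} = \left(9 + 2 C^{2}\right) \left(15 + C\right)$ ($D{\left(C \right)} = \left(9 + 2 C^{2}\right) \left(C + 15\right) = \left(9 + 2 C^{2}\right) \left(15 + C\right)$)
$D{\left(-84 + 38 \right)} - -36299 = \left(9 + 2 \left(-84 + 38\right)^{2}\right) \left(15 + \left(-84 + 38\right)\right) - -36299 = \left(9 + 2 \left(-46\right)^{2}\right) \left(15 - 46\right) + 36299 = \left(9 + 2 \cdot 2116\right) \left(-31\right) + 36299 = \left(9 + 4232\right) \left(-31\right) + 36299 = 4241 \left(-31\right) + 36299 = -131471 + 36299 = -95172$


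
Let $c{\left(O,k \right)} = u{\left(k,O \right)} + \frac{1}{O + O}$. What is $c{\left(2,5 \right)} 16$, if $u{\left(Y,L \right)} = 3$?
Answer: $52$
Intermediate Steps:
$c{\left(O,k \right)} = 3 + \frac{1}{2 O}$ ($c{\left(O,k \right)} = 3 + \frac{1}{O + O} = 3 + \frac{1}{2 O}$)
$c{\left(2,5 \right)} 16 = \left(3 + \frac{1}{2 \cdot 2}\right) 16 = \left(3 + \frac{1}{2} \cdot \frac{1}{2}\right) 16 = \left(3 + \frac{1}{4}\right) 16 = \frac{13}{4} \cdot 16 = 52$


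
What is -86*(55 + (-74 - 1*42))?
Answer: 5246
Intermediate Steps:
-86*(55 + (-74 - 1*42)) = -86*(55 + (-74 - 42)) = -86*(55 - 116) = -86*(-61) = 5246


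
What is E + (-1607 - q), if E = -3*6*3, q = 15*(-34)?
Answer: -1151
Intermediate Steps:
q = -510
E = -54 (E = -18*3 = -54)
E + (-1607 - q) = -54 + (-1607 - 1*(-510)) = -54 + (-1607 + 510) = -54 - 1097 = -1151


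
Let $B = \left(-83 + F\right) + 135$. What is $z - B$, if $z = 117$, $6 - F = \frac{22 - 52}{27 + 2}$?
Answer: $\frac{1681}{29} \approx 57.966$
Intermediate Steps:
$F = \frac{204}{29}$ ($F = 6 - \frac{22 - 52}{27 + 2} = 6 - - \frac{30}{29} = 6 + \frac{30}{29} = \frac{204}{29} \approx 7.0345$)
$B = \frac{1712}{29}$ ($B = \left(-83 + \frac{204}{29}\right) + 135 = - \frac{2203}{29} + 135 = \frac{1712}{29} \approx 59.034$)
$z - B = 117 - \frac{1712}{29} = \frac{1681}{29}$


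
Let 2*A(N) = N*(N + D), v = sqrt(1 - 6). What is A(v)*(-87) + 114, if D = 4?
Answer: 663/2 - 174*I*sqrt(5) ≈ 331.5 - 389.08*I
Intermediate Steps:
v = I*sqrt(5) (v = sqrt(-5) = I*sqrt(5) ≈ 2.2361*I)
A(N) = N*(4 + N)/2 (A(N) = (N*(N + 4))/2 = (N*(4 + N))/2 = N*(4 + N)/2)
A(v)*(-87) + 114 = ((I*sqrt(5))*(4 + I*sqrt(5))/2)*(-87) + 114 = (I*sqrt(5)*(4 + I*sqrt(5))/2)*(-87) + 114 = -87*I*sqrt(5)*(4 + I*sqrt(5))/2 + 114 = 114 - 87*I*sqrt(5)*(4 + I*sqrt(5))/2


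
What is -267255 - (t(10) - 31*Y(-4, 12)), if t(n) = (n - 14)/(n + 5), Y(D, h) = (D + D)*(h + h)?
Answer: -4098101/15 ≈ -2.7321e+5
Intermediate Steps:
Y(D, h) = 4*D*h (Y(D, h) = (2*D)*(2*h) = 4*D*h)
t(n) = (-14 + n)/(5 + n)
-267255 - (t(10) - 31*Y(-4, 12)) = -267255 - ((-14 + 10)/(5 + 10) - 124*(-4)*12) = -267255 - (-4/15 - 31*(-192)) = -267255 - ((1/15)*(-4) + 5952) = -267255 - (-4/15 + 5952) = -267255 - 1*89276/15 = -267255 - 89276/15 = -4098101/15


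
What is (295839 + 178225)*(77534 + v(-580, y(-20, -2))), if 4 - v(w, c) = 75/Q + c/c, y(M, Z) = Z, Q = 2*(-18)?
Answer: 110275464004/3 ≈ 3.6758e+10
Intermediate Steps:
Q = -36
v(w, c) = 61/12 (v(w, c) = 4 - (75/(-36) + c/c) = 4 - (75*(-1/36) + 1) = 4 - (-25/12 + 1) = 4 - 1*(-13/12) = 4 + 13/12 = 61/12)
(295839 + 178225)*(77534 + v(-580, y(-20, -2))) = (295839 + 178225)*(77534 + 61/12) = 474064*(930469/12) = 110275464004/3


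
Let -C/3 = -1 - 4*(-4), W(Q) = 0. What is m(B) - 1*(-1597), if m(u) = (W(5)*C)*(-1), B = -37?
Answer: 1597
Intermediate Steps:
C = -45 (C = -3*(-1 - 4*(-4)) = -3*(-1 + 16) = -3*15 = -45)
m(u) = 0 (m(u) = (0*(-45))*(-1) = 0*(-1) = 0)
m(B) - 1*(-1597) = 0 - 1*(-1597) = 0 + 1597 = 1597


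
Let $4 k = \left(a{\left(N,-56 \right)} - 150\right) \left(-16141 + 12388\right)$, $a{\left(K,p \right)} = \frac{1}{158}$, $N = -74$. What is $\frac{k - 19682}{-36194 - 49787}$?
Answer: $- \frac{76503323}{54339992} \approx -1.4079$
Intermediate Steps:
$a{\left(K,p \right)} = \frac{1}{158}$
$k = \frac{88942347}{632}$ ($k = \frac{\left(\frac{1}{158} - 150\right) \left(-16141 + 12388\right)}{4} = \frac{\left(- \frac{23699}{158}\right) \left(-3753\right)}{4} = \frac{1}{4} \cdot \frac{88942347}{158} = \frac{88942347}{632} \approx 1.4073 \cdot 10^{5}$)
$\frac{k - 19682}{-36194 - 49787} = \frac{\frac{88942347}{632} - 19682}{-36194 - 49787} = \frac{76503323}{632 \left(-85981\right)} = \frac{76503323}{632} \left(- \frac{1}{85981}\right) = - \frac{76503323}{54339992}$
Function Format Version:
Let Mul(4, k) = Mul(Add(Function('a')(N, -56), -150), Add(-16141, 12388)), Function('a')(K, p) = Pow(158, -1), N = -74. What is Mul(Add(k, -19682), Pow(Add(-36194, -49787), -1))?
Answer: Rational(-76503323, 54339992) ≈ -1.4079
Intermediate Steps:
Function('a')(K, p) = Rational(1, 158)
k = Rational(88942347, 632) (k = Mul(Rational(1, 4), Mul(Add(Rational(1, 158), -150), Add(-16141, 12388))) = Mul(Rational(1, 4), Mul(Rational(-23699, 158), -3753)) = Mul(Rational(1, 4), Rational(88942347, 158)) = Rational(88942347, 632) ≈ 1.4073e+5)
Mul(Add(k, -19682), Pow(Add(-36194, -49787), -1)) = Mul(Add(Rational(88942347, 632), -19682), Pow(Add(-36194, -49787), -1)) = Mul(Rational(76503323, 632), Pow(-85981, -1)) = Mul(Rational(76503323, 632), Rational(-1, 85981)) = Rational(-76503323, 54339992)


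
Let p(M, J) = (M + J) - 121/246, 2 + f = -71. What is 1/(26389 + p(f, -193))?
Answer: 246/6426137 ≈ 3.8281e-5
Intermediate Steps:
f = -73 (f = -2 - 71 = -73)
p(M, J) = -121/246 + J + M (p(M, J) = (J + M) - 121*1/246 = (J + M) - 121/246 = -121/246 + J + M)
1/(26389 + p(f, -193)) = 1/(26389 + (-121/246 - 193 - 73)) = 1/(26389 - 65557/246) = 1/(6426137/246) = 246/6426137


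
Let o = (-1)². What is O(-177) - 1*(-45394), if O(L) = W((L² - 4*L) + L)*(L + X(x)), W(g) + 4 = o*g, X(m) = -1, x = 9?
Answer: -5624974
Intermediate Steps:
o = 1
W(g) = -4 + g (W(g) = -4 + 1*g = -4 + g)
O(L) = (-1 + L)*(-4 + L² - 3*L) (O(L) = (-4 + ((L² - 4*L) + L))*(L - 1) = (-4 + (L² - 3*L))*(-1 + L) = (-4 + L² - 3*L)*(-1 + L) = (-1 + L)*(-4 + L² - 3*L))
O(-177) - 1*(-45394) = (-1 - 177)*(-4 - 177*(-3 - 177)) - 1*(-45394) = -178*(-4 - 177*(-180)) + 45394 = -178*(-4 + 31860) + 45394 = -178*31856 + 45394 = -5670368 + 45394 = -5624974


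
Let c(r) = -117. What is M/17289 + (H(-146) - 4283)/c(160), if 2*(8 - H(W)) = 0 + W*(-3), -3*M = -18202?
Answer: 26135548/674271 ≈ 38.761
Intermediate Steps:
M = 18202/3 (M = -⅓*(-18202) = 18202/3 ≈ 6067.3)
H(W) = 8 + 3*W/2 (H(W) = 8 - (0 + W*(-3))/2 = 8 - (0 - 3*W)/2 = 8 - (-3)*W/2 = 8 + 3*W/2)
M/17289 + (H(-146) - 4283)/c(160) = (18202/3)/17289 + ((8 + (3/2)*(-146)) - 4283)/(-117) = (18202/3)*(1/17289) + ((8 - 219) - 4283)*(-1/117) = 18202/51867 + (-211 - 4283)*(-1/117) = 18202/51867 - 4494*(-1/117) = 18202/51867 + 1498/39 = 26135548/674271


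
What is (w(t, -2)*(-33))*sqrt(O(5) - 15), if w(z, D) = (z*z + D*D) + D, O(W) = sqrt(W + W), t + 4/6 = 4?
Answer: -1298*I*sqrt(15 - sqrt(10))/3 ≈ -1488.6*I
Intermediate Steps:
t = 10/3 (t = -2/3 + 4 = 10/3 ≈ 3.3333)
O(W) = sqrt(2)*sqrt(W) (O(W) = sqrt(2*W) = sqrt(2)*sqrt(W))
w(z, D) = D + D**2 + z**2 (w(z, D) = (z**2 + D**2) + D = (D**2 + z**2) + D = D + D**2 + z**2)
(w(t, -2)*(-33))*sqrt(O(5) - 15) = ((-2 + (-2)**2 + (10/3)**2)*(-33))*sqrt(sqrt(2)*sqrt(5) - 15) = ((-2 + 4 + 100/9)*(-33))*sqrt(sqrt(10) - 15) = ((118/9)*(-33))*sqrt(-15 + sqrt(10)) = -1298*sqrt(-15 + sqrt(10))/3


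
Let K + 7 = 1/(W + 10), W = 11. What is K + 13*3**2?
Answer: 2311/21 ≈ 110.05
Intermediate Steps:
K = -146/21 (K = -7 + 1/(11 + 10) = -7 + 1/21 = -146/21 ≈ -6.9524)
K + 13*3**2 = -146/21 + 13*3**2 = -146/21 + 13*9 = -146/21 + 117 = 2311/21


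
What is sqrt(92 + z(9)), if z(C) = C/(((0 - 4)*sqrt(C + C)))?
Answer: sqrt(1472 - 6*sqrt(2))/4 ≈ 9.5640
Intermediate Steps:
z(C) = -sqrt(2)*sqrt(C)/8 (z(C) = C/((-4*sqrt(2)*sqrt(C))) = C*(-sqrt(2)/(8*sqrt(C))) = -sqrt(2)*sqrt(C)/8)
sqrt(92 + z(9)) = sqrt(92 - sqrt(2)*sqrt(9)/8) = sqrt(92 - 1/8*sqrt(2)*3) = sqrt(92 - 3*sqrt(2)/8)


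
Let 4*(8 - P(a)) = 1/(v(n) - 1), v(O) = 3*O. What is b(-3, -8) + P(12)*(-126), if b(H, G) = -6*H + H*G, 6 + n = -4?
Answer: -59955/62 ≈ -967.02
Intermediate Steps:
n = -10 (n = -6 - 4 = -10)
P(a) = 993/124 (P(a) = 8 - 1/(4*(3*(-10) - 1)) = 8 - 1/(4*(-30 - 1)) = 8 - 1/4/(-31) = 8 - 1/4*(-1/31) = 8 + 1/124 = 993/124)
b(H, G) = -6*H + G*H
b(-3, -8) + P(12)*(-126) = -3*(-6 - 8) + (993/124)*(-126) = -3*(-14) - 62559/62 = 42 - 62559/62 = -59955/62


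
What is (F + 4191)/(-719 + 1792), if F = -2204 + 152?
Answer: 2139/1073 ≈ 1.9935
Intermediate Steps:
F = -2052
(F + 4191)/(-719 + 1792) = (-2052 + 4191)/(-719 + 1792) = 2139/1073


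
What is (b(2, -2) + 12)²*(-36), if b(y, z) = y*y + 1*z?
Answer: -7056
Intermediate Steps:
b(y, z) = z + y² (b(y, z) = y² + z = z + y²)
(b(2, -2) + 12)²*(-36) = ((-2 + 2²) + 12)²*(-36) = ((-2 + 4) + 12)²*(-36) = (2 + 12)²*(-36) = 14²*(-36) = 196*(-36) = -7056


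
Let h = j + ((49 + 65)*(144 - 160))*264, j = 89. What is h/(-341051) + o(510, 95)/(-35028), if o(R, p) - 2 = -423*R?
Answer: 162658949/21486213 ≈ 7.5704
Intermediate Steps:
o(R, p) = 2 - 423*R
h = -481447 (h = 89 + ((49 + 65)*(144 - 160))*264 = 89 + (114*(-16))*264 = 89 - 1824*264 = 89 - 481536 = -481447)
h/(-341051) + o(510, 95)/(-35028) = -481447/(-341051) + (2 - 423*510)/(-35028) = -481447*(-1/341051) + (2 - 215730)*(-1/35028) = 481447/341051 - 215728*(-1/35028) = 481447/341051 + 388/63 = 162658949/21486213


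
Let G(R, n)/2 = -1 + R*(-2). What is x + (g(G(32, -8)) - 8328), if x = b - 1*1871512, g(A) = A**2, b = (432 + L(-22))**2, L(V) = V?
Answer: -1694840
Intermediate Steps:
G(R, n) = -2 - 4*R (G(R, n) = 2*(-1 + R*(-2)) = 2*(-1 - 2*R) = -2 - 4*R)
b = 168100 (b = (432 - 22)**2 = 410**2 = 168100)
x = -1703412 (x = 168100 - 1*1871512 = 168100 - 1871512 = -1703412)
x + (g(G(32, -8)) - 8328) = -1703412 + ((-2 - 4*32)**2 - 8328) = -1703412 + ((-2 - 128)**2 - 8328) = -1703412 + ((-130)**2 - 8328) = -1703412 + (16900 - 8328) = -1703412 + 8572 = -1694840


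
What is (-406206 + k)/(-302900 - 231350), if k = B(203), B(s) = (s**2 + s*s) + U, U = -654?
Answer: 162221/267125 ≈ 0.60728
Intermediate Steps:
B(s) = -654 + 2*s**2 (B(s) = (s**2 + s*s) - 654 = (s**2 + s**2) - 654 = 2*s**2 - 654 = -654 + 2*s**2)
k = 81764 (k = -654 + 2*203**2 = -654 + 2*41209 = -654 + 82418 = 81764)
(-406206 + k)/(-302900 - 231350) = (-406206 + 81764)/(-302900 - 231350) = -324442/(-534250) = -324442*(-1/534250) = 162221/267125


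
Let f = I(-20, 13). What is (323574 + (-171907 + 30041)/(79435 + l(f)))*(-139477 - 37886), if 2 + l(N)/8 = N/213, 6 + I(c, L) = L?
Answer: -970822206231363432/16916303 ≈ -5.7390e+10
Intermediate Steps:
I(c, L) = -6 + L
f = 7 (f = -6 + 13 = 7)
l(N) = -16 + 8*N/213 (l(N) = -16 + 8*(N/213) = -16 + 8*N/213)
(323574 + (-171907 + 30041)/(79435 + l(f)))*(-139477 - 37886) = (323574 + (-171907 + 30041)/(79435 + (-16 + (8/213)*7)))*(-139477 - 37886) = (323574 - 141866/(79435 + (-16 + 56/213)))*(-177363) = (323574 - 141866/(79435 - 3352/213))*(-177363) = (323574 - 141866/16916303/213)*(-177363) = (323574 - 141866*213/16916303)*(-177363) = (323574 - 30217458/16916303)*(-177363) = (5473645609464/16916303)*(-177363) = -970822206231363432/16916303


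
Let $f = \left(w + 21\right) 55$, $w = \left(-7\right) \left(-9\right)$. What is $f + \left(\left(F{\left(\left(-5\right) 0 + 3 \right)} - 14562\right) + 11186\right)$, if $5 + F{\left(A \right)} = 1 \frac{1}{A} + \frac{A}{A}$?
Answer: $\frac{3721}{3} \approx 1240.3$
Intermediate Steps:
$w = 63$
$F{\left(A \right)} = -4 + \frac{1}{A}$ ($F{\left(A \right)} = -5 + \left(1 \frac{1}{A} + \frac{A}{A}\right) = -5 + \left(\frac{1}{A} + 1\right) = -5 + \left(1 + \frac{1}{A}\right) = -4 + \frac{1}{A}$)
$f = 4620$ ($f = \left(63 + 21\right) 55 = 84 \cdot 55 = 4620$)
$f + \left(\left(F{\left(\left(-5\right) 0 + 3 \right)} - 14562\right) + 11186\right) = 4620 + \left(\left(\left(-4 + \frac{1}{\left(-5\right) 0 + 3}\right) - 14562\right) + 11186\right) = 4620 + \left(\left(\left(-4 + \frac{1}{0 + 3}\right) - 14562\right) + 11186\right) = 4620 + \left(\left(\left(-4 + \frac{1}{3}\right) - 14562\right) + 11186\right) = 4620 + \left(\left(- \frac{11}{3} - 14562\right) + 11186\right) = 4620 + \left(- \frac{43697}{3} + 11186\right) = 4620 - \frac{10139}{3} = \frac{3721}{3}$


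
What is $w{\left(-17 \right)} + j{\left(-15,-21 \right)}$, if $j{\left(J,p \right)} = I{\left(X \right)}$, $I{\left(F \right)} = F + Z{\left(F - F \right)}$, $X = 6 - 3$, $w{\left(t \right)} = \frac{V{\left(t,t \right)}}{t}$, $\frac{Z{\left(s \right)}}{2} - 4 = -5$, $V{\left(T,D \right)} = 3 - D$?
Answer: $- \frac{3}{17} \approx -0.17647$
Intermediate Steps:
$Z{\left(s \right)} = -2$ ($Z{\left(s \right)} = 8 + 2 \left(-5\right) = 8 - 10 = -2$)
$w{\left(t \right)} = \frac{3 - t}{t}$
$X = 3$ ($X = 6 - 3 = 3$)
$I{\left(F \right)} = -2 + F$ ($I{\left(F \right)} = F - 2 = -2 + F$)
$j{\left(J,p \right)} = 1$ ($j{\left(J,p \right)} = -2 + 3 = 1$)
$w{\left(-17 \right)} + j{\left(-15,-21 \right)} = \frac{3 - -17}{-17} + 1 = - \frac{3 + 17}{17} + 1 = \left(- \frac{1}{17}\right) 20 + 1 = - \frac{20}{17} + 1 = - \frac{3}{17}$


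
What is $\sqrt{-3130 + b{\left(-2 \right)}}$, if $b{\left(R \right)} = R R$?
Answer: $i \sqrt{3126} \approx 55.911 i$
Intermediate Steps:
$b{\left(R \right)} = R^{2}$
$\sqrt{-3130 + b{\left(-2 \right)}} = \sqrt{-3130 + \left(-2\right)^{2}} = \sqrt{-3130 + 4} = \sqrt{-3126} = i \sqrt{3126}$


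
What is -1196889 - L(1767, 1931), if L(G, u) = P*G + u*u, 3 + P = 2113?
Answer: -8654020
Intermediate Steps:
P = 2110 (P = -3 + 2113 = 2110)
L(G, u) = u**2 + 2110*G (L(G, u) = 2110*G + u*u = 2110*G + u**2 = u**2 + 2110*G)
-1196889 - L(1767, 1931) = -1196889 - (1931**2 + 2110*1767) = -1196889 - (3728761 + 3728370) = -1196889 - 1*7457131 = -1196889 - 7457131 = -8654020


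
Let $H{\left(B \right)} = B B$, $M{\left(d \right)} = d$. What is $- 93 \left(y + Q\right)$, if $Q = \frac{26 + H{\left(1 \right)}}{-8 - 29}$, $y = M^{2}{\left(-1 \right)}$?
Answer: $- \frac{930}{37} \approx -25.135$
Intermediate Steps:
$H{\left(B \right)} = B^{2}$
$y = 1$ ($y = \left(-1\right)^{2} = 1$)
$Q = - \frac{27}{37}$ ($Q = \frac{26 + 1^{2}}{-8 - 29} = \frac{26 + 1}{-37} = 27 \left(- \frac{1}{37}\right) = - \frac{27}{37} \approx -0.72973$)
$- 93 \left(y + Q\right) = - 93 \left(1 - \frac{27}{37}\right) = \left(-93\right) \frac{10}{37} = - \frac{930}{37}$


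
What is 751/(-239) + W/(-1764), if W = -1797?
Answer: -298427/140532 ≈ -2.1236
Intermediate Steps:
751/(-239) + W/(-1764) = 751/(-239) - 1797/(-1764) = 751*(-1/239) - 1797*(-1/1764) = -751/239 + 599/588 = -298427/140532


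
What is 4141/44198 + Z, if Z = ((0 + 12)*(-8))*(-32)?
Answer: 3311717/1078 ≈ 3072.1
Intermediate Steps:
Z = 3072 (Z = (12*(-8))*(-32) = -96*(-32) = 3072)
4141/44198 + Z = 4141/44198 + 3072 = 4141*(1/44198) + 3072 = 101/1078 + 3072 = 3311717/1078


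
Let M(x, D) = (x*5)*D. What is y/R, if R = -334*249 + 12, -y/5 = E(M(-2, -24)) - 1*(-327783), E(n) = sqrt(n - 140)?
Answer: 1638965/83154 ≈ 19.710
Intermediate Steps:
M(x, D) = 5*D*x (M(x, D) = (5*x)*D = 5*D*x)
E(n) = sqrt(-140 + n)
y = -1638965 (y = -5*(sqrt(-140 + 5*(-24)*(-2)) - 1*(-327783)) = -5*(sqrt(-140 + 240) + 327783) = -5*(sqrt(100) + 327783) = -5*(10 + 327783) = -5*327793 = -1638965)
R = -83154 (R = -83166 + 12 = -83154)
y/R = -1638965/(-83154) = -1638965*(-1/83154) = 1638965/83154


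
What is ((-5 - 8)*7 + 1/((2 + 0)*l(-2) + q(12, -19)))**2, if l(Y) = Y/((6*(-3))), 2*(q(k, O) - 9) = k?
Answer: 155201764/18769 ≈ 8269.0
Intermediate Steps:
q(k, O) = 9 + k/2
l(Y) = -Y/18 (l(Y) = Y/(-18) = Y*(-1/18) = -Y/18)
((-5 - 8)*7 + 1/((2 + 0)*l(-2) + q(12, -19)))**2 = ((-5 - 8)*7 + 1/((2 + 0)*(-1/18*(-2)) + (9 + (1/2)*12)))**2 = (-13*7 + 1/(2*(1/9) + (9 + 6)))**2 = (-91 + 1/(2/9 + 15))**2 = (-91 + 1/(137/9))**2 = (-91 + 9/137)**2 = (-12458/137)**2 = 155201764/18769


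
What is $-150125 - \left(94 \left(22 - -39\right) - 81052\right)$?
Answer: $-74807$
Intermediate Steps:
$-150125 - \left(94 \left(22 - -39\right) - 81052\right) = -150125 - \left(94 \left(22 + 39\right) - 81052\right) = -150125 - \left(94 \cdot 61 - 81052\right) = -150125 - \left(5734 - 81052\right) = -150125 - -75318 = -150125 + 75318 = -74807$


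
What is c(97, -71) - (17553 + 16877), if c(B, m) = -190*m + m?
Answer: -21011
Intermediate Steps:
c(B, m) = -189*m
c(97, -71) - (17553 + 16877) = -189*(-71) - (17553 + 16877) = 13419 - 1*34430 = 13419 - 34430 = -21011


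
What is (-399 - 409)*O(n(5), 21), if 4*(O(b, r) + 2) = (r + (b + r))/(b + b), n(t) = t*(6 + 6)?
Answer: 14443/10 ≈ 1444.3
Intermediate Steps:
n(t) = 12*t (n(t) = t*12 = 12*t)
O(b, r) = -2 + (b + 2*r)/(8*b) (O(b, r) = -2 + ((r + (b + r))/(b + b))/4 = -2 + ((b + 2*r)/((2*b)))/4 = -2 + ((b + 2*r)*(1/(2*b)))/4 = -2 + ((b + 2*r)/(2*b))/4 = -2 + (b + 2*r)/(8*b))
(-399 - 409)*O(n(5), 21) = (-399 - 409)*(-15/8 + (1/4)*21/(12*5)) = -808*(-15/8 + (1/4)*21/60) = -808*(-15/8 + (1/4)*21*(1/60)) = -808*(-15/8 + 7/80) = -808*(-143/80) = 14443/10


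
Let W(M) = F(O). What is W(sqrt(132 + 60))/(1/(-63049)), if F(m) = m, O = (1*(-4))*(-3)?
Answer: -756588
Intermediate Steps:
O = 12 (O = -4*(-3) = 12)
W(M) = 12
W(sqrt(132 + 60))/(1/(-63049)) = 12/(1/(-63049)) = 12/(-1/63049) = 12*(-63049) = -756588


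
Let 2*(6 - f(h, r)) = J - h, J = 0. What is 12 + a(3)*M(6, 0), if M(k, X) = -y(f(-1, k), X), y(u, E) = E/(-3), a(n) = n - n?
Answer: 12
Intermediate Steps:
f(h, r) = 6 + h/2 (f(h, r) = 6 - (0 - h)/2 = 6 - (-1)*h/2 = 6 + h/2)
a(n) = 0
y(u, E) = -E/3 (y(u, E) = E*(-⅓) = -E/3)
M(k, X) = X/3 (M(k, X) = -(-1)*X/3 = X/3)
12 + a(3)*M(6, 0) = 12 + 0*((⅓)*0) = 12 + 0*0 = 12 + 0 = 12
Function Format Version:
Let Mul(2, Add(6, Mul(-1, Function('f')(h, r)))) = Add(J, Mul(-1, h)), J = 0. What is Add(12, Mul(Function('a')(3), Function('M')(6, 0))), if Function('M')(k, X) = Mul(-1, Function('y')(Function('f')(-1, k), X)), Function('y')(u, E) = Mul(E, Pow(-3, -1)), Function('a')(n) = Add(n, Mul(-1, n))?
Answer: 12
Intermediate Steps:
Function('f')(h, r) = Add(6, Mul(Rational(1, 2), h)) (Function('f')(h, r) = Add(6, Mul(Rational(-1, 2), Add(0, Mul(-1, h)))) = Add(6, Mul(Rational(-1, 2), Mul(-1, h))) = Add(6, Mul(Rational(1, 2), h)))
Function('a')(n) = 0
Function('y')(u, E) = Mul(Rational(-1, 3), E) (Function('y')(u, E) = Mul(E, Rational(-1, 3)) = Mul(Rational(-1, 3), E))
Function('M')(k, X) = Mul(Rational(1, 3), X) (Function('M')(k, X) = Mul(-1, Mul(Rational(-1, 3), X)) = Mul(Rational(1, 3), X))
Add(12, Mul(Function('a')(3), Function('M')(6, 0))) = Add(12, Mul(0, Mul(Rational(1, 3), 0))) = Add(12, Mul(0, 0)) = Add(12, 0) = 12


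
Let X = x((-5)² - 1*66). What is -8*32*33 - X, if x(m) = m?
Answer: -8407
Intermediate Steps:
X = -41 (X = (-5)² - 1*66 = 25 - 66 = -41)
-8*32*33 - X = -8*32*33 - 1*(-41) = -256*33 + 41 = -8448 + 41 = -8407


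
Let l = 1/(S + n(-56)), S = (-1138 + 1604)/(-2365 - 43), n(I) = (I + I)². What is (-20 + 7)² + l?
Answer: 2552364771/15102743 ≈ 169.00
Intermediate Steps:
n(I) = 4*I² (n(I) = (2*I)² = 4*I²)
S = -233/1204 (S = 466/(-2408) = 466*(-1/2408) = -233/1204 ≈ -0.19352)
l = 1204/15102743 (l = 1/(-233/1204 + 4*(-56)²) = 1/(-233/1204 + 4*3136) = 1/(-233/1204 + 12544) = 1/(15102743/1204) = 1204/15102743 ≈ 7.9721e-5)
(-20 + 7)² + l = (-20 + 7)² + 1204/15102743 = (-13)² + 1204/15102743 = 169 + 1204/15102743 = 2552364771/15102743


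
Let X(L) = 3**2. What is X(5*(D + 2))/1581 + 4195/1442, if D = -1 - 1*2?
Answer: 2215091/759934 ≈ 2.9148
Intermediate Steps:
D = -3 (D = -1 - 2 = -3)
X(L) = 9
X(5*(D + 2))/1581 + 4195/1442 = 9/1581 + 4195/1442 = 9*(1/1581) + 4195*(1/1442) = 3/527 + 4195/1442 = 2215091/759934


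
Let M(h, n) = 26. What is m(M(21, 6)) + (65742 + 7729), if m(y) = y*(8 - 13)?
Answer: 73341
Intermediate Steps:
m(y) = -5*y (m(y) = y*(-5) = -5*y)
m(M(21, 6)) + (65742 + 7729) = -5*26 + (65742 + 7729) = -130 + 73471 = 73341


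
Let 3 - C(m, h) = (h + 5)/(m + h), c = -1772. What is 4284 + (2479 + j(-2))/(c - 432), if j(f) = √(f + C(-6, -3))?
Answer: 9439457/2204 - √11/6612 ≈ 4282.9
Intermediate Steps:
C(m, h) = 3 - (5 + h)/(h + m) (C(m, h) = 3 - (h + 5)/(m + h) = 3 - (5 + h)/(h + m))
j(f) = √(29/9 + f) (j(f) = √(f + (-5 + 2*(-3) + 3*(-6))/(-3 - 6)) = √(f + (-5 - 6 - 18)/(-9)) = √(f - ⅑*(-29)) = √(f + 29/9) = √(29/9 + f))
4284 + (2479 + j(-2))/(c - 432) = 4284 + (2479 + √(29 + 9*(-2))/3)/(-1772 - 432) = 4284 + (2479 + √(29 - 18)/3)/(-2204) = 4284 + (2479 + √11/3)*(-1/2204) = 4284 + (-2479/2204 - √11/6612) = 9439457/2204 - √11/6612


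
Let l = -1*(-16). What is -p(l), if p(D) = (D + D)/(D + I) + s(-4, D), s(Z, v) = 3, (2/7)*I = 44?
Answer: -271/85 ≈ -3.1882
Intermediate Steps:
I = 154 (I = (7/2)*44 = 154)
l = 16
p(D) = 3 + 2*D/(154 + D) (p(D) = (D + D)/(D + 154) + 3 = (2*D)/(154 + D) + 3 = 2*D/(154 + D) + 3 = 3 + 2*D/(154 + D))
-p(l) = -(462 + 5*16)/(154 + 16) = -(462 + 80)/170 = -542/170 = -1*271/85 = -271/85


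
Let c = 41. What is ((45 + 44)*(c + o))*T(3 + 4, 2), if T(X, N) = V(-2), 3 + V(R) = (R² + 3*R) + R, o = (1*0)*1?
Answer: -25543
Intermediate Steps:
o = 0 (o = 0*1 = 0)
V(R) = -3 + R² + 4*R (V(R) = -3 + ((R² + 3*R) + R) = -3 + (R² + 4*R) = -3 + R² + 4*R)
T(X, N) = -7 (T(X, N) = -3 + (-2)² + 4*(-2) = -3 + 4 - 8 = -7)
((45 + 44)*(c + o))*T(3 + 4, 2) = ((45 + 44)*(41 + 0))*(-7) = (89*41)*(-7) = 3649*(-7) = -25543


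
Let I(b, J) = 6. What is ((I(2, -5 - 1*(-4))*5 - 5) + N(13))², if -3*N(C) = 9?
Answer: 484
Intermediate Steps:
N(C) = -3 (N(C) = -⅓*9 = -3)
((I(2, -5 - 1*(-4))*5 - 5) + N(13))² = ((6*5 - 5) - 3)² = ((30 - 5) - 3)² = (25 - 3)² = 22² = 484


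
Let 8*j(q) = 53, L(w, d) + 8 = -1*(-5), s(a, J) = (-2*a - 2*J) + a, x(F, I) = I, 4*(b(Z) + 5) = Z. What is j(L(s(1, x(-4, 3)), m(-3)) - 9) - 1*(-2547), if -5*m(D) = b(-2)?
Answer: 20429/8 ≈ 2553.6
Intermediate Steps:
b(Z) = -5 + Z/4
m(D) = 11/10 (m(D) = -(-5 + (¼)*(-2))/5 = -(-5 - ½)/5 = -⅕*(-11/2) = 11/10)
s(a, J) = -a - 2*J (s(a, J) = (-2*J - 2*a) + a = -a - 2*J)
L(w, d) = -3 (L(w, d) = -8 - 1*(-5) = -8 + 5 = -3)
j(q) = 53/8 (j(q) = (⅛)*53 = 53/8)
j(L(s(1, x(-4, 3)), m(-3)) - 9) - 1*(-2547) = 53/8 - 1*(-2547) = 53/8 + 2547 = 20429/8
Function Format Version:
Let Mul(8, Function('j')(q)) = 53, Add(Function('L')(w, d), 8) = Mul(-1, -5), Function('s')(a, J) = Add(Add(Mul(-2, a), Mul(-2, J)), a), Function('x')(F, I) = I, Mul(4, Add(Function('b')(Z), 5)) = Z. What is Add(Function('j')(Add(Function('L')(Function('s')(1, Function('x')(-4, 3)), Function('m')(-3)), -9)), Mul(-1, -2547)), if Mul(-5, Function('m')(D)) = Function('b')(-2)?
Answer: Rational(20429, 8) ≈ 2553.6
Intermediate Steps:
Function('b')(Z) = Add(-5, Mul(Rational(1, 4), Z))
Function('m')(D) = Rational(11, 10) (Function('m')(D) = Mul(Rational(-1, 5), Add(-5, Mul(Rational(1, 4), -2))) = Mul(Rational(-1, 5), Add(-5, Rational(-1, 2))) = Mul(Rational(-1, 5), Rational(-11, 2)) = Rational(11, 10))
Function('s')(a, J) = Add(Mul(-1, a), Mul(-2, J)) (Function('s')(a, J) = Add(Add(Mul(-2, J), Mul(-2, a)), a) = Add(Mul(-1, a), Mul(-2, J)))
Function('L')(w, d) = -3 (Function('L')(w, d) = Add(-8, Mul(-1, -5)) = Add(-8, 5) = -3)
Function('j')(q) = Rational(53, 8) (Function('j')(q) = Mul(Rational(1, 8), 53) = Rational(53, 8))
Add(Function('j')(Add(Function('L')(Function('s')(1, Function('x')(-4, 3)), Function('m')(-3)), -9)), Mul(-1, -2547)) = Add(Rational(53, 8), Mul(-1, -2547)) = Add(Rational(53, 8), 2547) = Rational(20429, 8)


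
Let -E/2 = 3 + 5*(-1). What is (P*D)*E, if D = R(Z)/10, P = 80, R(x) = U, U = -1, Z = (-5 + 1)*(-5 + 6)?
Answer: -32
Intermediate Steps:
Z = -4 (Z = -4*1 = -4)
R(x) = -1
E = 4 (E = -2*(3 + 5*(-1)) = -2*(3 - 5) = -2*(-2) = 4)
D = -⅒ (D = -1/10 = -1*⅒ = -⅒ ≈ -0.10000)
(P*D)*E = (80*(-⅒))*4 = -8*4 = -32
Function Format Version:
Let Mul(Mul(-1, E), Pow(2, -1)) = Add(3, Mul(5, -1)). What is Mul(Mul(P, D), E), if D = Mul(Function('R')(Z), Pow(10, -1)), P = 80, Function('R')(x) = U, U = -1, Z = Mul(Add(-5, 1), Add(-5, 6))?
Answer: -32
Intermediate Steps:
Z = -4 (Z = Mul(-4, 1) = -4)
Function('R')(x) = -1
E = 4 (E = Mul(-2, Add(3, Mul(5, -1))) = Mul(-2, Add(3, -5)) = Mul(-2, -2) = 4)
D = Rational(-1, 10) (D = Mul(-1, Pow(10, -1)) = Mul(-1, Rational(1, 10)) = Rational(-1, 10) ≈ -0.10000)
Mul(Mul(P, D), E) = Mul(Mul(80, Rational(-1, 10)), 4) = Mul(-8, 4) = -32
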